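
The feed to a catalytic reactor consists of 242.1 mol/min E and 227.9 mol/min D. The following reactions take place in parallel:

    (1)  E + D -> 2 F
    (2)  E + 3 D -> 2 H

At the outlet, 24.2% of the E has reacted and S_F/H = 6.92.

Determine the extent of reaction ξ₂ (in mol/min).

Conversion of E: E consumed = 0.242 × 242.1 = 58.59 mol/min = 1ξ₁ + 1ξ₂.
Selectivity: 2ξ₁ / (2ξ₂) = 6.92 → ξ₁ = 6.92 ξ₂.
Substitute: (1·6.92 + 1) ξ₂ = 58.59 → ξ₂ = 7.397 mol/min, ξ₁ = 51.19 mol/min.
Outlet amounts (n = n₀ + Σ ν·ξ):
  E: 242.1 − 1(51.19) − 1(7.397) = 183.5
  D: 227.9 − 1(51.19) − 3(7.397) = 154.5
  F: 0 + 2(51.19) = 102.4
  H: 0 + 2(7.397) = 14.79

ξ₂ = 7.4 mol/min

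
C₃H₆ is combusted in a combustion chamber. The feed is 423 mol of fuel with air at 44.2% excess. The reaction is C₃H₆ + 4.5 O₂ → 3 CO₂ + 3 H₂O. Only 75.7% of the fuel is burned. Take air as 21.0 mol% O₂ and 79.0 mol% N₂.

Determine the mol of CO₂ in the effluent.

Stoichiometric O₂ = 4.5 × 423 = 1904 mol; O₂ fed = 1904 × 1.442 = 2745 mol.
N₂ fed = 2745 × 79/21 = 10330 mol.
Fuel reacted = 0.757 × 423 → ξ = 320.2 mol.
Outlet (n = n₀ + ν ξ):
  C₃H₆: 423 − 1(320.2) = 102.8
  O₂: 2745 − 4.5(320.2) = 1304
  N₂: 10330 (inert)
  CO₂: 0 + 3(320.2) = 960.6
  H₂O: 0 + 3(320.2) = 960.6

961 mol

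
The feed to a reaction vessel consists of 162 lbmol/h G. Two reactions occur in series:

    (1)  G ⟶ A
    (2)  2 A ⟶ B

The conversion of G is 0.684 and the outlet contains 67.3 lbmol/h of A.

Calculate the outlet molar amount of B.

Conversion of G: G consumed = 1ξ₁ = 0.684 × 162 → ξ₁ = 110.8 lbmol/h.
A balance: n_A = 0 + 1ξ₁ − 2ξ₂ = 67.3 → ξ₂ = (1·110.8 − 67.3)/2 = 21.75 lbmol/h.
Outlet amounts (n = n₀ + Σ ν·ξ):
  G: 162 − 1(110.8) = 51.19
  A: 0 + 1(110.8) − 2(21.75) = 67.3
  B: 0 + 1(21.75) = 21.75

21.8 lbmol/h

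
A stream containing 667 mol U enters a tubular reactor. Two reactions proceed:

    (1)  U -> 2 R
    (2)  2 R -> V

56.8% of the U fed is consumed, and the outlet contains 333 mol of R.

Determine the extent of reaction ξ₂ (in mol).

Conversion of U: U consumed = 1ξ₁ = 0.568 × 667 → ξ₁ = 378.9 mol.
R balance: n_R = 0 + 2ξ₁ − 2ξ₂ = 333 → ξ₂ = (2·378.9 − 333)/2 = 212.4 mol.
Outlet amounts (n = n₀ + Σ ν·ξ):
  U: 667 − 1(378.9) = 288.1
  R: 0 + 2(378.9) − 2(212.4) = 333
  V: 0 + 1(212.4) = 212.4

ξ₂ = 212 mol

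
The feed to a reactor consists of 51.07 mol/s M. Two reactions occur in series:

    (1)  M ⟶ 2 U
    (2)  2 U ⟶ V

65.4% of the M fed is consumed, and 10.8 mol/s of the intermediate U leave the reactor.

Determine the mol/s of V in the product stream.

28 mol/s

Conversion of M: M consumed = 1ξ₁ = 0.654 × 51.07 → ξ₁ = 33.4 mol/s.
U balance: n_U = 0 + 2ξ₁ − 2ξ₂ = 10.8 → ξ₂ = (2·33.4 − 10.8)/2 = 28 mol/s.
Outlet amounts (n = n₀ + Σ ν·ξ):
  M: 51.07 − 1(33.4) = 17.67
  U: 0 + 2(33.4) − 2(28) = 10.8
  V: 0 + 1(28) = 28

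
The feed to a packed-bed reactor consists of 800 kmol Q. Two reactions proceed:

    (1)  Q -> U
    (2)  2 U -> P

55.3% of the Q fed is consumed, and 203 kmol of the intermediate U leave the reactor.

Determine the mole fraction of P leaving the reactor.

Conversion of Q: Q consumed = 1ξ₁ = 0.553 × 800 → ξ₁ = 442.4 kmol.
U balance: n_U = 0 + 1ξ₁ − 2ξ₂ = 203 → ξ₂ = (1·442.4 − 203)/2 = 119.7 kmol.
Outlet amounts (n = n₀ + Σ ν·ξ):
  Q: 800 − 1(442.4) = 357.6
  U: 0 + 1(442.4) − 2(119.7) = 203
  P: 0 + 1(119.7) = 119.7
Total out = 680.3 kmol; y_P = 119.7 / 680.3 = 0.176.

0.176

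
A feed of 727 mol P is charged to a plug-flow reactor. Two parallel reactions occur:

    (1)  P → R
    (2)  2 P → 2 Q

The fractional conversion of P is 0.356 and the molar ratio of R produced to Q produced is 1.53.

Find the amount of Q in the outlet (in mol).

102 mol

Conversion of P: P consumed = 0.356 × 727 = 258.8 mol = 1ξ₁ + 2ξ₂.
Selectivity: 1ξ₁ / (2ξ₂) = 1.53 → ξ₁ = 3.06 ξ₂.
Substitute: (1·3.06 + 2) ξ₂ = 258.8 → ξ₂ = 51.15 mol, ξ₁ = 156.5 mol.
Outlet amounts (n = n₀ + Σ ν·ξ):
  P: 727 − 1(156.5) − 2(51.15) = 468.2
  R: 0 + 1(156.5) = 156.5
  Q: 0 + 2(51.15) = 102.3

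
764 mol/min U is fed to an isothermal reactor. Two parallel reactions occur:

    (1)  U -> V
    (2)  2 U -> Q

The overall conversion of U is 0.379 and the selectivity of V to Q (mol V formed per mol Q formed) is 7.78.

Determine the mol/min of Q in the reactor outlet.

Conversion of U: U consumed = 0.379 × 764 = 289.6 mol/min = 1ξ₁ + 2ξ₂.
Selectivity: 1ξ₁ / (1ξ₂) = 7.78 → ξ₁ = 7.78 ξ₂.
Substitute: (1·7.78 + 2) ξ₂ = 289.6 → ξ₂ = 29.61 mol/min, ξ₁ = 230.3 mol/min.
Outlet amounts (n = n₀ + Σ ν·ξ):
  U: 764 − 1(230.3) − 2(29.61) = 474.4
  V: 0 + 1(230.3) = 230.3
  Q: 0 + 1(29.61) = 29.61

29.6 mol/min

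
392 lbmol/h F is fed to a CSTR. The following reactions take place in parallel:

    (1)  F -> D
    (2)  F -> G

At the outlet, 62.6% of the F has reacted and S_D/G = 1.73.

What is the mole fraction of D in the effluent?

0.397

Conversion of F: F consumed = 0.626 × 392 = 245.4 lbmol/h = 1ξ₁ + 1ξ₂.
Selectivity: 1ξ₁ / (1ξ₂) = 1.73 → ξ₁ = 1.73 ξ₂.
Substitute: (1·1.73 + 1) ξ₂ = 245.4 → ξ₂ = 89.89 lbmol/h, ξ₁ = 155.5 lbmol/h.
Outlet amounts (n = n₀ + Σ ν·ξ):
  F: 392 − 1(155.5) − 1(89.89) = 146.6
  D: 0 + 1(155.5) = 155.5
  G: 0 + 1(89.89) = 89.89
Total out = 392 lbmol/h; y_D = 155.5 / 392 = 0.3967.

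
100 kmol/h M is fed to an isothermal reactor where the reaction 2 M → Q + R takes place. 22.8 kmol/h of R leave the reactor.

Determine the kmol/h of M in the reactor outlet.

54.4 kmol/h

For R: n = n₀ + 1ξ → 22.8 = 0 + 1ξ, giving ξ = 22.8 kmol/h.
Outlet amounts (n = n₀ + ν ξ):
  M: 100 − 2(22.8) = 54.4
  Q: 0 + 1(22.8) = 22.8
  R: 0 + 1(22.8) = 22.8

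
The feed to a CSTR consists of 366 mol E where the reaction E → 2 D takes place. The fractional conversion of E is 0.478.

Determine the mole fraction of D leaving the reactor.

E reacted = 0.478 × 366 = 174.9 mol; ν_E = −1, so ξ = 174.9/1 = 174.9 mol.
Outlet amounts (n = n₀ + ν ξ):
  E: 366 − 1(174.9) = 191.1
  D: 0 + 2(174.9) = 349.9
Total out = 540.9 mol; y_D = 349.9 / 540.9 = 0.6468.

0.647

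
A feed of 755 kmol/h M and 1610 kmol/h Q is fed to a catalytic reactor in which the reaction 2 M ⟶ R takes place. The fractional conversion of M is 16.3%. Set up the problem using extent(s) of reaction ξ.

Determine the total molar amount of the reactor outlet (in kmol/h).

M reacted = 0.163 × 755 = 123.1 kmol/h; ν_M = −2, so ξ = 123.1/2 = 61.53 kmol/h.
Outlet amounts (n = n₀ + ν ξ):
  M: 755 − 2(61.53) = 631.9
  R: 0 + 1(61.53) = 61.53
  Q: 1610 (inert)
Total out = 631.9 + 61.53 + 1610 = 2303 kmol/h.

2300 kmol/h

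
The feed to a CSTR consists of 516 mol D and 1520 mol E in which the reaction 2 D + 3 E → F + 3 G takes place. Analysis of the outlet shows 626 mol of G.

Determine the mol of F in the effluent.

For G: n = n₀ + 3ξ → 626 = 0 + 3ξ, giving ξ = 208.7 mol.
Outlet amounts (n = n₀ + ν ξ):
  D: 516 − 2(208.7) = 98.67
  E: 1520 − 3(208.7) = 894
  F: 0 + 1(208.7) = 208.7
  G: 0 + 3(208.7) = 626

209 mol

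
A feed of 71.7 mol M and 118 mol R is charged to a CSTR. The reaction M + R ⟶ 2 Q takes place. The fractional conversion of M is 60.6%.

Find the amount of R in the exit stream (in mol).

M reacted = 0.606 × 71.7 = 43.45 mol; ν_M = −1, so ξ = 43.45/1 = 43.45 mol.
Outlet amounts (n = n₀ + ν ξ):
  M: 71.7 − 1(43.45) = 28.25
  R: 118 − 1(43.45) = 74.55
  Q: 0 + 2(43.45) = 86.9

74.5 mol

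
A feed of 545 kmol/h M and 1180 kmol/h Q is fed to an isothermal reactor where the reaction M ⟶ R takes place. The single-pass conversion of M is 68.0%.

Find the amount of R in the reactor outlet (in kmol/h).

371 kmol/h

M reacted = 0.68 × 545 = 370.6 kmol/h; ν_M = −1, so ξ = 370.6/1 = 370.6 kmol/h.
Outlet amounts (n = n₀ + ν ξ):
  M: 545 − 1(370.6) = 174.4
  R: 0 + 1(370.6) = 370.6
  Q: 1180 (inert)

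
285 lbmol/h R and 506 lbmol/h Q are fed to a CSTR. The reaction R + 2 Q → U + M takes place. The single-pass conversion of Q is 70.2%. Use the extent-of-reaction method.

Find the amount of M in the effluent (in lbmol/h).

Q reacted = 0.702 × 506 = 355.2 lbmol/h; ν_Q = −2, so ξ = 355.2/2 = 177.6 lbmol/h.
Outlet amounts (n = n₀ + ν ξ):
  R: 285 − 1(177.6) = 107.4
  Q: 506 − 2(177.6) = 150.8
  U: 0 + 1(177.6) = 177.6
  M: 0 + 1(177.6) = 177.6

178 lbmol/h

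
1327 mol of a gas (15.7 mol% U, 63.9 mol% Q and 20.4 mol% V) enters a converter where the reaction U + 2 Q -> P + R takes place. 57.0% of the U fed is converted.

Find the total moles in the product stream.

U reacted = 0.57 × 208.3 = 118.8 mol; ν_U = −1, so ξ = 118.8/1 = 118.8 mol.
Outlet amounts (n = n₀ + ν ξ):
  U: 208.3 − 1(118.8) = 89.59
  Q: 848 − 2(118.8) = 610.4
  P: 0 + 1(118.8) = 118.8
  R: 0 + 1(118.8) = 118.8
  V: 270.7 (inert)
Total out = 89.59 + 610.4 + 118.8 + 118.8 + 270.7 = 1208 mol.

1210 mol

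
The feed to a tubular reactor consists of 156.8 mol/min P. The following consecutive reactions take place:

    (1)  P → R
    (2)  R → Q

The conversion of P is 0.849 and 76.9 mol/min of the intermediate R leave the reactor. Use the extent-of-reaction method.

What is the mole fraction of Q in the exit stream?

0.359

Conversion of P: P consumed = 1ξ₁ = 0.849 × 156.8 → ξ₁ = 133.1 mol/min.
R balance: n_R = 0 + 1ξ₁ − 1ξ₂ = 76.9 → ξ₂ = (1·133.1 − 76.9)/1 = 56.22 mol/min.
Outlet amounts (n = n₀ + Σ ν·ξ):
  P: 156.8 − 1(133.1) = 23.68
  R: 0 + 1(133.1) − 1(56.22) = 76.9
  Q: 0 + 1(56.22) = 56.22
Total out = 156.8 mol/min; y_Q = 56.22 / 156.8 = 0.3586.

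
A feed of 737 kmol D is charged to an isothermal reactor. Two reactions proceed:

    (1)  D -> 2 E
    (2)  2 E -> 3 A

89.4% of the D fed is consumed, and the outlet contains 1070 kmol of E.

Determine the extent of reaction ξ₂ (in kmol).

ξ₂ = 124 kmol

Conversion of D: D consumed = 1ξ₁ = 0.894 × 737 → ξ₁ = 658.9 kmol.
E balance: n_E = 0 + 2ξ₁ − 2ξ₂ = 1070 → ξ₂ = (2·658.9 − 1070)/2 = 123.9 kmol.
Outlet amounts (n = n₀ + Σ ν·ξ):
  D: 737 − 1(658.9) = 78.12
  E: 0 + 2(658.9) − 2(123.9) = 1070
  A: 0 + 3(123.9) = 371.6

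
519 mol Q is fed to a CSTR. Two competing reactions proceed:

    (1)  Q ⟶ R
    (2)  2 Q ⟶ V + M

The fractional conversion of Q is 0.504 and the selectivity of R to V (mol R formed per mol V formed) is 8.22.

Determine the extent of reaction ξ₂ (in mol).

ξ₂ = 25.6 mol

Conversion of Q: Q consumed = 0.504 × 519 = 261.6 mol = 1ξ₁ + 2ξ₂.
Selectivity: 1ξ₁ / (1ξ₂) = 8.22 → ξ₁ = 8.22 ξ₂.
Substitute: (1·8.22 + 2) ξ₂ = 261.6 → ξ₂ = 25.59 mol, ξ₁ = 210.4 mol.
Outlet amounts (n = n₀ + Σ ν·ξ):
  Q: 519 − 1(210.4) − 2(25.59) = 257.4
  R: 0 + 1(210.4) = 210.4
  V: 0 + 1(25.59) = 25.59
  M: 0 + 1(25.59) = 25.59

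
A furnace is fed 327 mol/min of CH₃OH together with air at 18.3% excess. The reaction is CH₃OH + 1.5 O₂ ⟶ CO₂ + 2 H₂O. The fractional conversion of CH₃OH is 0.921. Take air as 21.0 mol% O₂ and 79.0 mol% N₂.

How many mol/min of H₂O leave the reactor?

602 mol/min

Stoichiometric O₂ = 1.5 × 327 = 490.5 mol/min; O₂ fed = 490.5 × 1.183 = 580.3 mol/min.
N₂ fed = 580.3 × 79/21 = 2183 mol/min.
Fuel reacted = 0.921 × 327 → ξ = 301.2 mol/min.
Outlet (n = n₀ + ν ξ):
  CH₃OH: 327 − 1(301.2) = 25.83
  O₂: 580.3 − 1.5(301.2) = 128.5
  N₂: 2183 (inert)
  CO₂: 0 + 1(301.2) = 301.2
  H₂O: 0 + 2(301.2) = 602.3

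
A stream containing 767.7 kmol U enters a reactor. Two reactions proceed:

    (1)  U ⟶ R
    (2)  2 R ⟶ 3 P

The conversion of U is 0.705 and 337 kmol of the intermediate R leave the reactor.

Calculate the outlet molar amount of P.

Conversion of U: U consumed = 1ξ₁ = 0.705 × 767.7 → ξ₁ = 541.2 kmol.
R balance: n_R = 0 + 1ξ₁ − 2ξ₂ = 337 → ξ₂ = (1·541.2 − 337)/2 = 102.1 kmol.
Outlet amounts (n = n₀ + Σ ν·ξ):
  U: 767.7 − 1(541.2) = 226.5
  R: 0 + 1(541.2) − 2(102.1) = 337
  P: 0 + 3(102.1) = 306.3

306 kmol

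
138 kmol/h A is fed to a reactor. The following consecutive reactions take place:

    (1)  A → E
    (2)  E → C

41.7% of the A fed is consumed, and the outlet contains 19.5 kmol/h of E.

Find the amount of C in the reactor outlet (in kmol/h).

38 kmol/h

Conversion of A: A consumed = 1ξ₁ = 0.417 × 138 → ξ₁ = 57.55 kmol/h.
E balance: n_E = 0 + 1ξ₁ − 1ξ₂ = 19.5 → ξ₂ = (1·57.55 − 19.5)/1 = 38.05 kmol/h.
Outlet amounts (n = n₀ + Σ ν·ξ):
  A: 138 − 1(57.55) = 80.45
  E: 0 + 1(57.55) − 1(38.05) = 19.5
  C: 0 + 1(38.05) = 38.05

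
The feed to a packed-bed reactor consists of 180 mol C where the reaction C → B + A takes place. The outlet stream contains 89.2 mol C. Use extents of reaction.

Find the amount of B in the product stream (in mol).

90.8 mol

For C: n = n₀ − 1ξ → 89.2 = 180 − 1ξ, giving ξ = 90.8 mol.
Outlet amounts (n = n₀ + ν ξ):
  C: 180 − 1(90.8) = 89.2
  B: 0 + 1(90.8) = 90.8
  A: 0 + 1(90.8) = 90.8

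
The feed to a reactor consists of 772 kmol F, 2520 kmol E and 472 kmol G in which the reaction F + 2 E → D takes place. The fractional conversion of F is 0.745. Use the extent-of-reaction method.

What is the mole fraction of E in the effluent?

0.524

F reacted = 0.745 × 772 = 575.1 kmol; ν_F = −1, so ξ = 575.1/1 = 575.1 kmol.
Outlet amounts (n = n₀ + ν ξ):
  F: 772 − 1(575.1) = 196.9
  E: 2520 − 2(575.1) = 1370
  D: 0 + 1(575.1) = 575.1
  G: 472 (inert)
Total out = 2614 kmol; y_E = 1370 / 2614 = 0.5241.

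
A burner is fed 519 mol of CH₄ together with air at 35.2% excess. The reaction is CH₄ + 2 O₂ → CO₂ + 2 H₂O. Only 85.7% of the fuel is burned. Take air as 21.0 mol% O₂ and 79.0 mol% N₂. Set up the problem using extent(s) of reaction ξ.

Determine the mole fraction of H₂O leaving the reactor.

Stoichiometric O₂ = 2 × 519 = 1038 mol; O₂ fed = 1038 × 1.352 = 1403 mol.
N₂ fed = 1403 × 79/21 = 5279 mol.
Fuel reacted = 0.857 × 519 → ξ = 444.8 mol.
Outlet (n = n₀ + ν ξ):
  CH₄: 519 − 1(444.8) = 74.22
  O₂: 1403 − 2(444.8) = 513.8
  N₂: 5279 (inert)
  CO₂: 0 + 1(444.8) = 444.8
  H₂O: 0 + 2(444.8) = 889.6
Total out = 7202 mol; y_H₂O = 889.6 / 7202 = 0.1235.

0.124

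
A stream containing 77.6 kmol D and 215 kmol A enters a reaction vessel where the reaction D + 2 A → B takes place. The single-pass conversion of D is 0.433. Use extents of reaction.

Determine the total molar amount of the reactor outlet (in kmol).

225 kmol

D reacted = 0.433 × 77.6 = 33.6 kmol; ν_D = −1, so ξ = 33.6/1 = 33.6 kmol.
Outlet amounts (n = n₀ + ν ξ):
  D: 77.6 − 1(33.6) = 44
  A: 215 − 2(33.6) = 147.8
  B: 0 + 1(33.6) = 33.6
Total out = 44 + 147.8 + 33.6 = 225.4 kmol.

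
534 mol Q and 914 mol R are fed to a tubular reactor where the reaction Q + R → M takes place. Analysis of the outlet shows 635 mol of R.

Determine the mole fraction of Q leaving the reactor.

0.218

For R: n = n₀ − 1ξ → 635 = 914 − 1ξ, giving ξ = 279 mol.
Outlet amounts (n = n₀ + ν ξ):
  Q: 534 − 1(279) = 255
  R: 914 − 1(279) = 635
  M: 0 + 1(279) = 279
Total out = 1169 mol; y_Q = 255 / 1169 = 0.2181.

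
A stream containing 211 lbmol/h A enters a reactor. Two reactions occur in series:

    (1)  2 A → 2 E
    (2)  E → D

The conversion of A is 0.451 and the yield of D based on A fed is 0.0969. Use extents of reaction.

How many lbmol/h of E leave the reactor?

Conversion of A: A consumed = 2ξ₁ = 0.451 × 211 → ξ₁ = 47.58 lbmol/h.
Yield of D: 1ξ₂ / 211 = 0.0969 → ξ₂ = 20.45 lbmol/h.
Outlet amounts (n = n₀ + Σ ν·ξ):
  A: 211 − 2(47.58) = 115.8
  E: 0 + 2(47.58) − 1(20.45) = 74.72
  D: 0 + 1(20.45) = 20.45

74.7 lbmol/h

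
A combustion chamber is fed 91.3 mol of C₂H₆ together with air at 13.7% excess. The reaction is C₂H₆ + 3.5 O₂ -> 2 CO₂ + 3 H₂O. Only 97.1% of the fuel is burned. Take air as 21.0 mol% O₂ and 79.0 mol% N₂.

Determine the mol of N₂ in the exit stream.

Stoichiometric O₂ = 3.5 × 91.3 = 319.6 mol; O₂ fed = 319.6 × 1.137 = 363.3 mol.
N₂ fed = 363.3 × 79/21 = 1367 mol.
Fuel reacted = 0.971 × 91.3 → ξ = 88.65 mol.
Outlet (n = n₀ + ν ξ):
  C₂H₆: 91.3 − 1(88.65) = 2.648
  O₂: 363.3 − 3.5(88.65) = 53.05
  N₂: 1367 (inert)
  CO₂: 0 + 2(88.65) = 177.3
  H₂O: 0 + 3(88.65) = 266

1370 mol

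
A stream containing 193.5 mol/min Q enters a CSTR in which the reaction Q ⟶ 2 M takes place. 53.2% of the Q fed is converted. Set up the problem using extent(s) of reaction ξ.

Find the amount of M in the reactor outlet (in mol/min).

Q reacted = 0.532 × 193.5 = 102.9 mol/min; ν_Q = −1, so ξ = 102.9/1 = 102.9 mol/min.
Outlet amounts (n = n₀ + ν ξ):
  Q: 193.5 − 1(102.9) = 90.56
  M: 0 + 2(102.9) = 205.9

206 mol/min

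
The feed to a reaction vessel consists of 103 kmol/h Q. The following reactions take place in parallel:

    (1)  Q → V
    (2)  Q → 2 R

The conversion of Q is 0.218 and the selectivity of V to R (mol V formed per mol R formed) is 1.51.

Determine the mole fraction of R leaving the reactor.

0.103

Conversion of Q: Q consumed = 0.218 × 103 = 22.45 kmol/h = 1ξ₁ + 1ξ₂.
Selectivity: 1ξ₁ / (2ξ₂) = 1.51 → ξ₁ = 3.02 ξ₂.
Substitute: (1·3.02 + 1) ξ₂ = 22.45 → ξ₂ = 5.586 kmol/h, ξ₁ = 16.87 kmol/h.
Outlet amounts (n = n₀ + Σ ν·ξ):
  Q: 103 − 1(16.87) − 1(5.586) = 80.55
  V: 0 + 1(16.87) = 16.87
  R: 0 + 2(5.586) = 11.17
Total out = 108.6 kmol/h; y_R = 11.17 / 108.6 = 0.1029.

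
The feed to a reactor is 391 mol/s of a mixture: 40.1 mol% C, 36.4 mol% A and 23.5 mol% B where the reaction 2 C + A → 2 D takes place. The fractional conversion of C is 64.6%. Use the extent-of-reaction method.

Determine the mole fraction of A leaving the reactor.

C reacted = 0.646 × 156.8 = 101.3 mol/s; ν_C = −2, so ξ = 101.3/2 = 50.64 mol/s.
Outlet amounts (n = n₀ + ν ξ):
  C: 156.8 − 2(50.64) = 55.5
  A: 142.3 − 1(50.64) = 91.68
  D: 0 + 2(50.64) = 101.3
  B: 91.89 (inert)
Total out = 340.4 mol/s; y_A = 91.68 / 340.4 = 0.2694.

0.269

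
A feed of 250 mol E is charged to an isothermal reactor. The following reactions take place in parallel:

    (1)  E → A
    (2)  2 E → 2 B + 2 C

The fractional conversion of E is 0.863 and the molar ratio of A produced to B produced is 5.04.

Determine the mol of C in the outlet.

Conversion of E: E consumed = 0.863 × 250 = 215.8 mol = 1ξ₁ + 2ξ₂.
Selectivity: 1ξ₁ / (2ξ₂) = 5.04 → ξ₁ = 10.08 ξ₂.
Substitute: (1·10.08 + 2) ξ₂ = 215.8 → ξ₂ = 17.86 mol, ξ₁ = 180 mol.
Outlet amounts (n = n₀ + Σ ν·ξ):
  E: 250 − 1(180) − 2(17.86) = 34.25
  A: 0 + 1(180) = 180
  B: 0 + 2(17.86) = 35.72
  C: 0 + 2(17.86) = 35.72

35.7 mol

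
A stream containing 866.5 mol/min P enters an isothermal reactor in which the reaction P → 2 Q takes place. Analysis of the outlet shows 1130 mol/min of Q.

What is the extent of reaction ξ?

ξ = 565 mol/min

For Q: n = n₀ + 2ξ → 1130 = 0 + 2ξ, giving ξ = 565 mol/min.
Outlet amounts (n = n₀ + ν ξ):
  P: 866.5 − 1(565) = 301.5
  Q: 0 + 2(565) = 1130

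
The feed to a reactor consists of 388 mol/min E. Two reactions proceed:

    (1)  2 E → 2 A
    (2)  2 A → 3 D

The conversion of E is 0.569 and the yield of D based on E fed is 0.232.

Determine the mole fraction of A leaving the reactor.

Conversion of E: E consumed = 2ξ₁ = 0.569 × 388 → ξ₁ = 110.4 mol/min.
Yield of D: 3ξ₂ / 388 = 0.232 → ξ₂ = 30.01 mol/min.
Outlet amounts (n = n₀ + Σ ν·ξ):
  E: 388 − 2(110.4) = 167.2
  A: 0 + 2(110.4) − 2(30.01) = 160.8
  D: 0 + 3(30.01) = 90.02
Total out = 418 mol/min; y_A = 160.8 / 418 = 0.3846.

0.385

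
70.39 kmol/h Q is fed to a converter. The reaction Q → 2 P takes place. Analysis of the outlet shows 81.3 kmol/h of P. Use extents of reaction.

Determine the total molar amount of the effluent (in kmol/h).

For P: n = n₀ + 2ξ → 81.3 = 0 + 2ξ, giving ξ = 40.65 kmol/h.
Outlet amounts (n = n₀ + ν ξ):
  Q: 70.39 − 1(40.65) = 29.74
  P: 0 + 2(40.65) = 81.3
Total out = 29.74 + 81.3 = 111 kmol/h.

111 kmol/h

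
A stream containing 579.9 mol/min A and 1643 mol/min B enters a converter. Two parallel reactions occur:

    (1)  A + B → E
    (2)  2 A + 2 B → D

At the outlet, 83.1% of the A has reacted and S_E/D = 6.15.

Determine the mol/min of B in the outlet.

1160 mol/min

Conversion of A: A consumed = 0.831 × 579.9 = 481.9 mol/min = 1ξ₁ + 2ξ₂.
Selectivity: 1ξ₁ / (1ξ₂) = 6.15 → ξ₁ = 6.15 ξ₂.
Substitute: (1·6.15 + 2) ξ₂ = 481.9 → ξ₂ = 59.13 mol/min, ξ₁ = 363.6 mol/min.
Outlet amounts (n = n₀ + Σ ν·ξ):
  A: 579.9 − 1(363.6) − 2(59.13) = 98
  B: 1643 − 1(363.6) − 2(59.13) = 1161
  E: 0 + 1(363.6) = 363.6
  D: 0 + 1(59.13) = 59.13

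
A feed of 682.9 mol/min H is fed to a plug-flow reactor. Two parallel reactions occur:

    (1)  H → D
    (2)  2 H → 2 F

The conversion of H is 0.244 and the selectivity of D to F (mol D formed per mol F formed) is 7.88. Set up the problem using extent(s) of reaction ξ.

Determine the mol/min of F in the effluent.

Conversion of H: H consumed = 0.244 × 682.9 = 166.6 mol/min = 1ξ₁ + 2ξ₂.
Selectivity: 1ξ₁ / (2ξ₂) = 7.88 → ξ₁ = 15.76 ξ₂.
Substitute: (1·15.76 + 2) ξ₂ = 166.6 → ξ₂ = 9.382 mol/min, ξ₁ = 147.9 mol/min.
Outlet amounts (n = n₀ + Σ ν·ξ):
  H: 682.9 − 1(147.9) − 2(9.382) = 516.3
  D: 0 + 1(147.9) = 147.9
  F: 0 + 2(9.382) = 18.76

18.8 mol/min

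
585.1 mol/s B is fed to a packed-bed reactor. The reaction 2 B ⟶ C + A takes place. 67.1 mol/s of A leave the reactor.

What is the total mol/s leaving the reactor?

585 mol/s

For A: n = n₀ + 1ξ → 67.1 = 0 + 1ξ, giving ξ = 67.1 mol/s.
Outlet amounts (n = n₀ + ν ξ):
  B: 585.1 − 2(67.1) = 450.9
  C: 0 + 1(67.1) = 67.1
  A: 0 + 1(67.1) = 67.1
Total out = 450.9 + 67.1 + 67.1 = 585.1 mol/s.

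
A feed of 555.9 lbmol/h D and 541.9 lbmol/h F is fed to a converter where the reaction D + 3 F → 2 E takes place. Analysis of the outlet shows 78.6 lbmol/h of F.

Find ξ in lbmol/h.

ξ = 154 lbmol/h

For F: n = n₀ − 3ξ → 78.6 = 541.9 − 3ξ, giving ξ = 154.4 lbmol/h.
Outlet amounts (n = n₀ + ν ξ):
  D: 555.9 − 1(154.4) = 401.5
  F: 541.9 − 3(154.4) = 78.6
  E: 0 + 2(154.4) = 308.9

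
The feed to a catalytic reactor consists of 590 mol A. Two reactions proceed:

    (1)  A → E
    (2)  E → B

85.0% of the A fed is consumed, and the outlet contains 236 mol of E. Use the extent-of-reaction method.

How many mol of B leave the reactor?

Conversion of A: A consumed = 1ξ₁ = 0.85 × 590 → ξ₁ = 501.5 mol.
E balance: n_E = 0 + 1ξ₁ − 1ξ₂ = 236 → ξ₂ = (1·501.5 − 236)/1 = 265.5 mol.
Outlet amounts (n = n₀ + Σ ν·ξ):
  A: 590 − 1(501.5) = 88.5
  E: 0 + 1(501.5) − 1(265.5) = 236
  B: 0 + 1(265.5) = 265.5

266 mol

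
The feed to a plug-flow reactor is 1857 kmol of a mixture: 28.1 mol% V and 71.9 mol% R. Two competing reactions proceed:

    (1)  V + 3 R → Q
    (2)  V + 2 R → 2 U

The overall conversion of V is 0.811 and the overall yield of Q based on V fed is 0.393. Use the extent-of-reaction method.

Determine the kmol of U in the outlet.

Yield of Q: 1ξ₁ / 521.8 = 0.393 → ξ₁ = 205.1 kmol.
Conversion of V: 1ξ₁ + 1ξ₂ = 0.811 × 521.8 = 423.2 → ξ₂ = 218.1 kmol.
Outlet amounts (n = n₀ + Σ ν·ξ):
  V: 521.8 − 1(205.1) − 1(218.1) = 98.62
  R: 1335 − 3(205.1) − 2(218.1) = 283.7
  Q: 0 + 1(205.1) = 205.1
  U: 0 + 2(218.1) = 436.2

436 kmol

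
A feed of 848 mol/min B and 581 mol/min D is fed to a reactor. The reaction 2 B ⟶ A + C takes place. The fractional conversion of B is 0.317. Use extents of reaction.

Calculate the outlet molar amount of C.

B reacted = 0.317 × 848 = 268.8 mol/min; ν_B = −2, so ξ = 268.8/2 = 134.4 mol/min.
Outlet amounts (n = n₀ + ν ξ):
  B: 848 − 2(134.4) = 579.2
  A: 0 + 1(134.4) = 134.4
  C: 0 + 1(134.4) = 134.4
  D: 581 (inert)

134 mol/min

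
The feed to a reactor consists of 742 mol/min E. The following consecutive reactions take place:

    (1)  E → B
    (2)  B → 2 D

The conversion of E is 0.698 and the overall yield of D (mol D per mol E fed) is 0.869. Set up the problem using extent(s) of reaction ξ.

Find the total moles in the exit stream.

1060 mol/min

Conversion of E: E consumed = 1ξ₁ = 0.698 × 742 → ξ₁ = 517.9 mol/min.
Yield of D: 2ξ₂ / 742 = 0.869 → ξ₂ = 322.4 mol/min.
Outlet amounts (n = n₀ + Σ ν·ξ):
  E: 742 − 1(517.9) = 224.1
  B: 0 + 1(517.9) − 1(322.4) = 195.5
  D: 0 + 2(322.4) = 644.8
Total out = 224.1 + 195.5 + 644.8 = 1064 mol/min.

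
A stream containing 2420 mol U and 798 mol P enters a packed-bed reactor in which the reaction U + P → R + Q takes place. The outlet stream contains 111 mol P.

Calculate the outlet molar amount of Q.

687 mol

For P: n = n₀ − 1ξ → 111 = 798 − 1ξ, giving ξ = 687 mol.
Outlet amounts (n = n₀ + ν ξ):
  U: 2420 − 1(687) = 1733
  P: 798 − 1(687) = 111
  R: 0 + 1(687) = 687
  Q: 0 + 1(687) = 687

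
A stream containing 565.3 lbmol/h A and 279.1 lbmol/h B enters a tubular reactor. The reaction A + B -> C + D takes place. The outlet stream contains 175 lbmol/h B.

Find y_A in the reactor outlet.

For B: n = n₀ − 1ξ → 175 = 279.1 − 1ξ, giving ξ = 104.1 lbmol/h.
Outlet amounts (n = n₀ + ν ξ):
  A: 565.3 − 1(104.1) = 461.2
  B: 279.1 − 1(104.1) = 175
  C: 0 + 1(104.1) = 104.1
  D: 0 + 1(104.1) = 104.1
Total out = 844.4 lbmol/h; y_A = 461.2 / 844.4 = 0.5462.

0.546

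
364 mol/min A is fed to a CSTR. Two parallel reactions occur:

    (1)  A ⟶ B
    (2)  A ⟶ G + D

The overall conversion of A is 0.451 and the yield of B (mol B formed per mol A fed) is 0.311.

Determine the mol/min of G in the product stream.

Yield of B: 1ξ₁ / 364 = 0.311 → ξ₁ = 113.2 mol/min.
Conversion of A: 1ξ₁ + 1ξ₂ = 0.451 × 364 = 164.2 → ξ₂ = 50.96 mol/min.
Outlet amounts (n = n₀ + Σ ν·ξ):
  A: 364 − 1(113.2) − 1(50.96) = 199.8
  B: 0 + 1(113.2) = 113.2
  G: 0 + 1(50.96) = 50.96
  D: 0 + 1(50.96) = 50.96

51 mol/min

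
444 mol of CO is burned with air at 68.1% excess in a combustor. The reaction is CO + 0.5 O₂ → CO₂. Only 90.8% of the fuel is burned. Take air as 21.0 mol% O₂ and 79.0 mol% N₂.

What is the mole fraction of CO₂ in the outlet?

Stoichiometric O₂ = 0.5 × 444 = 222 mol; O₂ fed = 222 × 1.681 = 373.2 mol.
N₂ fed = 373.2 × 79/21 = 1404 mol.
Fuel reacted = 0.908 × 444 → ξ = 403.2 mol.
Outlet (n = n₀ + ν ξ):
  CO: 444 − 1(403.2) = 40.85
  O₂: 373.2 − 0.5(403.2) = 171.6
  N₂: 1404 (inert)
  CO₂: 0 + 1(403.2) = 403.2
Total out = 2019 mol; y_CO₂ = 403.2 / 2019 = 0.1996.

0.2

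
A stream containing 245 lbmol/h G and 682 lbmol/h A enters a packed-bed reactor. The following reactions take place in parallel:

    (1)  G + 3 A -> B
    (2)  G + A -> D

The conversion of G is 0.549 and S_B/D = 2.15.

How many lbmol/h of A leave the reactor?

364 lbmol/h

Conversion of G: G consumed = 0.549 × 245 = 134.5 lbmol/h = 1ξ₁ + 1ξ₂.
Selectivity: 1ξ₁ / (1ξ₂) = 2.15 → ξ₁ = 2.15 ξ₂.
Substitute: (1·2.15 + 1) ξ₂ = 134.5 → ξ₂ = 42.7 lbmol/h, ξ₁ = 91.81 lbmol/h.
Outlet amounts (n = n₀ + Σ ν·ξ):
  G: 245 − 1(91.81) − 1(42.7) = 110.5
  A: 682 − 3(91.81) − 1(42.7) = 363.9
  B: 0 + 1(91.81) = 91.81
  D: 0 + 1(42.7) = 42.7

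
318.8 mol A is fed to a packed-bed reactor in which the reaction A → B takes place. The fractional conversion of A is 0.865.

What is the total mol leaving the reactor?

319 mol

A reacted = 0.865 × 318.8 = 275.8 mol; ν_A = −1, so ξ = 275.8/1 = 275.8 mol.
Outlet amounts (n = n₀ + ν ξ):
  A: 318.8 − 1(275.8) = 43.04
  B: 0 + 1(275.8) = 275.8
Total out = 43.04 + 275.8 = 318.8 mol.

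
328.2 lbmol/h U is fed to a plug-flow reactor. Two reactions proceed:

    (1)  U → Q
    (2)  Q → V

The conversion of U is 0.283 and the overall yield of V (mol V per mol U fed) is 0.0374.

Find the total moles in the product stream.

328 lbmol/h

Conversion of U: U consumed = 1ξ₁ = 0.283 × 328.2 → ξ₁ = 92.88 lbmol/h.
Yield of V: 1ξ₂ / 328.2 = 0.0374 → ξ₂ = 12.27 lbmol/h.
Outlet amounts (n = n₀ + Σ ν·ξ):
  U: 328.2 − 1(92.88) = 235.3
  Q: 0 + 1(92.88) − 1(12.27) = 80.61
  V: 0 + 1(12.27) = 12.27
Total out = 235.3 + 80.61 + 12.27 = 328.2 lbmol/h.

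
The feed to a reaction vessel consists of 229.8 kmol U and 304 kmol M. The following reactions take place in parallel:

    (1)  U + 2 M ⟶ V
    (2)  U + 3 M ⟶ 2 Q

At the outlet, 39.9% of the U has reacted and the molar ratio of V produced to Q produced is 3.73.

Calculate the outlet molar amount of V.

Conversion of U: U consumed = 0.399 × 229.8 = 91.69 kmol = 1ξ₁ + 1ξ₂.
Selectivity: 1ξ₁ / (2ξ₂) = 3.73 → ξ₁ = 7.46 ξ₂.
Substitute: (1·7.46 + 1) ξ₂ = 91.69 → ξ₂ = 10.84 kmol, ξ₁ = 80.85 kmol.
Outlet amounts (n = n₀ + Σ ν·ξ):
  U: 229.8 − 1(80.85) − 1(10.84) = 138.1
  M: 304 − 2(80.85) − 3(10.84) = 109.8
  V: 0 + 1(80.85) = 80.85
  Q: 0 + 2(10.84) = 21.68

80.9 kmol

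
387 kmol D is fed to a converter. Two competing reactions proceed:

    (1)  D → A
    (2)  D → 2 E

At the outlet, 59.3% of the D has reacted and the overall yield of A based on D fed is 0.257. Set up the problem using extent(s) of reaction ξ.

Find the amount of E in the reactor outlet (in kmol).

260 kmol

Yield of A: 1ξ₁ / 387 = 0.257 → ξ₁ = 99.46 kmol.
Conversion of D: 1ξ₁ + 1ξ₂ = 0.593 × 387 = 229.5 → ξ₂ = 130 kmol.
Outlet amounts (n = n₀ + Σ ν·ξ):
  D: 387 − 1(99.46) − 1(130) = 157.5
  A: 0 + 1(99.46) = 99.46
  E: 0 + 2(130) = 260.1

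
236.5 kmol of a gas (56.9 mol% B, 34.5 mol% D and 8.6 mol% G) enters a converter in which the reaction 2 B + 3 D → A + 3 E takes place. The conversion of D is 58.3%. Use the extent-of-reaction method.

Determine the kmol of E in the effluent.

D reacted = 0.583 × 81.59 = 47.57 kmol; ν_D = −3, so ξ = 47.57/3 = 15.86 kmol.
Outlet amounts (n = n₀ + ν ξ):
  B: 134.6 − 2(15.86) = 102.9
  D: 81.59 − 3(15.86) = 34.02
  A: 0 + 1(15.86) = 15.86
  E: 0 + 3(15.86) = 47.57
  G: 20.34 (inert)

47.6 kmol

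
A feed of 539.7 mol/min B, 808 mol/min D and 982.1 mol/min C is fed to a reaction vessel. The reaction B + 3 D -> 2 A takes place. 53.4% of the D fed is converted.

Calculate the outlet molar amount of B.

D reacted = 0.534 × 808 = 431.5 mol/min; ν_D = −3, so ξ = 431.5/3 = 143.8 mol/min.
Outlet amounts (n = n₀ + ν ξ):
  B: 539.7 − 1(143.8) = 395.9
  D: 808 − 3(143.8) = 376.5
  A: 0 + 2(143.8) = 287.6
  C: 982.1 (inert)

396 mol/min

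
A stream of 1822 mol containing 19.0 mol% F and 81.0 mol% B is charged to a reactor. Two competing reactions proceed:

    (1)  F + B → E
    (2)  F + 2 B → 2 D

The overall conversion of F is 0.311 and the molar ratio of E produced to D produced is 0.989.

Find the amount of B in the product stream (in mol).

Conversion of F: F consumed = 0.311 × 346.2 = 107.7 mol = 1ξ₁ + 1ξ₂.
Selectivity: 1ξ₁ / (2ξ₂) = 0.989 → ξ₁ = 1.978 ξ₂.
Substitute: (1·1.978 + 1) ξ₂ = 107.7 → ξ₂ = 36.15 mol, ξ₁ = 71.51 mol.
Outlet amounts (n = n₀ + Σ ν·ξ):
  F: 346.2 − 1(71.51) − 1(36.15) = 238.5
  B: 1476 − 1(71.51) − 2(36.15) = 1332
  E: 0 + 1(71.51) = 71.51
  D: 0 + 2(36.15) = 72.3

1330 mol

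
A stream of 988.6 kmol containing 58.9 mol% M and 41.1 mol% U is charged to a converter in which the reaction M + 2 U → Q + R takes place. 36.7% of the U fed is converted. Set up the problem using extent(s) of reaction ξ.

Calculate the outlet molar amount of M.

U reacted = 0.367 × 406.3 = 149.1 kmol; ν_U = −2, so ξ = 149.1/2 = 74.56 kmol.
Outlet amounts (n = n₀ + ν ξ):
  M: 582.3 − 1(74.56) = 507.7
  U: 406.3 − 2(74.56) = 257.2
  Q: 0 + 1(74.56) = 74.56
  R: 0 + 1(74.56) = 74.56

508 kmol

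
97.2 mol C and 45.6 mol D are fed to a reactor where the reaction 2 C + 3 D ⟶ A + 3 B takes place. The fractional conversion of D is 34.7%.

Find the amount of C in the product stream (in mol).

D reacted = 0.347 × 45.6 = 15.82 mol; ν_D = −3, so ξ = 15.82/3 = 5.274 mol.
Outlet amounts (n = n₀ + ν ξ):
  C: 97.2 − 2(5.274) = 86.65
  D: 45.6 − 3(5.274) = 29.78
  A: 0 + 1(5.274) = 5.274
  B: 0 + 3(5.274) = 15.82

86.7 mol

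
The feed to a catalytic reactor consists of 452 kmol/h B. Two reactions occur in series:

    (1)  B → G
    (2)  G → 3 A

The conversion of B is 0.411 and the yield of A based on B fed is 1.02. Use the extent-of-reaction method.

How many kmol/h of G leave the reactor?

Conversion of B: B consumed = 1ξ₁ = 0.411 × 452 → ξ₁ = 185.8 kmol/h.
Yield of A: 3ξ₂ / 452 = 1.02 → ξ₂ = 153.7 kmol/h.
Outlet amounts (n = n₀ + Σ ν·ξ):
  B: 452 − 1(185.8) = 266.2
  G: 0 + 1(185.8) − 1(153.7) = 32.09
  A: 0 + 3(153.7) = 461

32.1 kmol/h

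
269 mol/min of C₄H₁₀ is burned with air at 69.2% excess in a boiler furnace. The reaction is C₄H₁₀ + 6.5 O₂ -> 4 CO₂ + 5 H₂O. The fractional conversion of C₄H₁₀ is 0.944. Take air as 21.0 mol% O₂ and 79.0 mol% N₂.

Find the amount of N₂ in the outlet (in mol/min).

Stoichiometric O₂ = 6.5 × 269 = 1748 mol/min; O₂ fed = 1748 × 1.692 = 2958 mol/min.
N₂ fed = 2958 × 79/21 = 11130 mol/min.
Fuel reacted = 0.944 × 269 → ξ = 253.9 mol/min.
Outlet (n = n₀ + ν ξ):
  C₄H₁₀: 269 − 1(253.9) = 15.06
  O₂: 2958 − 6.5(253.9) = 1308
  N₂: 11130 (inert)
  CO₂: 0 + 4(253.9) = 1016
  H₂O: 0 + 5(253.9) = 1270

11100 mol/min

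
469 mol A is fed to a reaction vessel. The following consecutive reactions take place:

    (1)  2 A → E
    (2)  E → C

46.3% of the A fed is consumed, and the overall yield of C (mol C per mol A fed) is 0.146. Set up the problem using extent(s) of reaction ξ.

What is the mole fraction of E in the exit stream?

0.111

Conversion of A: A consumed = 2ξ₁ = 0.463 × 469 → ξ₁ = 108.6 mol.
Yield of C: 1ξ₂ / 469 = 0.146 → ξ₂ = 68.47 mol.
Outlet amounts (n = n₀ + Σ ν·ξ):
  A: 469 − 2(108.6) = 251.9
  E: 0 + 1(108.6) − 1(68.47) = 40.1
  C: 0 + 1(68.47) = 68.47
Total out = 360.4 mol; y_E = 40.1 / 360.4 = 0.1113.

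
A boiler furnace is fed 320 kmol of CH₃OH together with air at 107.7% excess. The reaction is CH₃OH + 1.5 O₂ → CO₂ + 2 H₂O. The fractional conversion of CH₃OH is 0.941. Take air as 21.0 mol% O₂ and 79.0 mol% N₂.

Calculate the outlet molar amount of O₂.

545 kmol

Stoichiometric O₂ = 1.5 × 320 = 480 kmol; O₂ fed = 480 × 2.077 = 997 kmol.
N₂ fed = 997 × 79/21 = 3750 kmol.
Fuel reacted = 0.941 × 320 → ξ = 301.1 kmol.
Outlet (n = n₀ + ν ξ):
  CH₃OH: 320 − 1(301.1) = 18.88
  O₂: 997 − 1.5(301.1) = 545.3
  N₂: 3750 (inert)
  CO₂: 0 + 1(301.1) = 301.1
  H₂O: 0 + 2(301.1) = 602.2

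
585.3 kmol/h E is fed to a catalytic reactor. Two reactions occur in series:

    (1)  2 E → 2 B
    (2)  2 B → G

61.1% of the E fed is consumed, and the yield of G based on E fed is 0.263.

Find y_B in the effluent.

Conversion of E: E consumed = 2ξ₁ = 0.611 × 585.3 → ξ₁ = 178.8 kmol/h.
Yield of G: 1ξ₂ / 585.3 = 0.263 → ξ₂ = 153.9 kmol/h.
Outlet amounts (n = n₀ + Σ ν·ξ):
  E: 585.3 − 2(178.8) = 227.7
  B: 0 + 2(178.8) − 2(153.9) = 49.75
  G: 0 + 1(153.9) = 153.9
Total out = 431.4 kmol/h; y_B = 49.75 / 431.4 = 0.1153.

0.115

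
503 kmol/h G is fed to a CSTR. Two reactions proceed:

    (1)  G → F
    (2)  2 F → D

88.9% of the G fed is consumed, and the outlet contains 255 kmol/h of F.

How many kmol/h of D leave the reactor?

Conversion of G: G consumed = 1ξ₁ = 0.889 × 503 → ξ₁ = 447.2 kmol/h.
F balance: n_F = 0 + 1ξ₁ − 2ξ₂ = 255 → ξ₂ = (1·447.2 − 255)/2 = 96.08 kmol/h.
Outlet amounts (n = n₀ + Σ ν·ξ):
  G: 503 − 1(447.2) = 55.83
  F: 0 + 1(447.2) − 2(96.08) = 255
  D: 0 + 1(96.08) = 96.08

96.1 kmol/h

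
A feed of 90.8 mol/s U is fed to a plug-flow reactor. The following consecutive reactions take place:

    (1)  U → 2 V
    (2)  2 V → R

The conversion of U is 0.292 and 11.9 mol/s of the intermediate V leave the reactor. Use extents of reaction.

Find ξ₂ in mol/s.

Conversion of U: U consumed = 1ξ₁ = 0.292 × 90.8 → ξ₁ = 26.51 mol/s.
V balance: n_V = 0 + 2ξ₁ − 2ξ₂ = 11.9 → ξ₂ = (2·26.51 − 11.9)/2 = 20.56 mol/s.
Outlet amounts (n = n₀ + Σ ν·ξ):
  U: 90.8 − 1(26.51) = 64.29
  V: 0 + 2(26.51) − 2(20.56) = 11.9
  R: 0 + 1(20.56) = 20.56

ξ₂ = 20.6 mol/s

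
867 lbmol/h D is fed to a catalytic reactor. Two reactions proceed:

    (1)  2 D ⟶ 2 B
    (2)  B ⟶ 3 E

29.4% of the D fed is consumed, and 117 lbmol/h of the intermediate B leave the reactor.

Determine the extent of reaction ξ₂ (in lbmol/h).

Conversion of D: D consumed = 2ξ₁ = 0.294 × 867 → ξ₁ = 127.4 lbmol/h.
B balance: n_B = 0 + 2ξ₁ − 1ξ₂ = 117 → ξ₂ = (2·127.4 − 117)/1 = 137.9 lbmol/h.
Outlet amounts (n = n₀ + Σ ν·ξ):
  D: 867 − 2(127.4) = 612.1
  B: 0 + 2(127.4) − 1(137.9) = 117
  E: 0 + 3(137.9) = 413.7

ξ₂ = 138 lbmol/h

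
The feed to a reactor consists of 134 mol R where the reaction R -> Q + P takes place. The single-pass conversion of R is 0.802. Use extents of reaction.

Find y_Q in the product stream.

0.445

R reacted = 0.802 × 134 = 107.5 mol; ν_R = −1, so ξ = 107.5/1 = 107.5 mol.
Outlet amounts (n = n₀ + ν ξ):
  R: 134 − 1(107.5) = 26.53
  Q: 0 + 1(107.5) = 107.5
  P: 0 + 1(107.5) = 107.5
Total out = 241.5 mol; y_Q = 107.5 / 241.5 = 0.4451.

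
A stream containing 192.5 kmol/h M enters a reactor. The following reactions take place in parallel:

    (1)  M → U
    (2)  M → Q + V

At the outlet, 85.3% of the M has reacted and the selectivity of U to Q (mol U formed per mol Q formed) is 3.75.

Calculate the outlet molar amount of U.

130 kmol/h

Conversion of M: M consumed = 0.853 × 192.5 = 164.2 kmol/h = 1ξ₁ + 1ξ₂.
Selectivity: 1ξ₁ / (1ξ₂) = 3.75 → ξ₁ = 3.75 ξ₂.
Substitute: (1·3.75 + 1) ξ₂ = 164.2 → ξ₂ = 34.57 kmol/h, ξ₁ = 129.6 kmol/h.
Outlet amounts (n = n₀ + Σ ν·ξ):
  M: 192.5 − 1(129.6) − 1(34.57) = 28.3
  U: 0 + 1(129.6) = 129.6
  Q: 0 + 1(34.57) = 34.57
  V: 0 + 1(34.57) = 34.57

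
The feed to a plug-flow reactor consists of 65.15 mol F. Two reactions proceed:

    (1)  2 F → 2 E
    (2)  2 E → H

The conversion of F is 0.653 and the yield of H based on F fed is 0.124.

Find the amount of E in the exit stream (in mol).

26.4 mol

Conversion of F: F consumed = 2ξ₁ = 0.653 × 65.15 → ξ₁ = 21.27 mol.
Yield of H: 1ξ₂ / 65.15 = 0.124 → ξ₂ = 8.079 mol.
Outlet amounts (n = n₀ + Σ ν·ξ):
  F: 65.15 − 2(21.27) = 22.61
  E: 0 + 2(21.27) − 2(8.079) = 26.39
  H: 0 + 1(8.079) = 8.079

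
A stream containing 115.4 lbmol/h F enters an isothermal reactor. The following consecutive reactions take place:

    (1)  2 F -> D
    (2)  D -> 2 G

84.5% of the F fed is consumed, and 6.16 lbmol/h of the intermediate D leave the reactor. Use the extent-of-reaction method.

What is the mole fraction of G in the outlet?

Conversion of F: F consumed = 2ξ₁ = 0.845 × 115.4 → ξ₁ = 48.76 lbmol/h.
D balance: n_D = 0 + 1ξ₁ − 1ξ₂ = 6.16 → ξ₂ = (1·48.76 − 6.16)/1 = 42.6 lbmol/h.
Outlet amounts (n = n₀ + Σ ν·ξ):
  F: 115.4 − 2(48.76) = 17.89
  D: 0 + 1(48.76) − 1(42.6) = 6.16
  G: 0 + 2(42.6) = 85.19
Total out = 109.2 lbmol/h; y_G = 85.19 / 109.2 = 0.7799.

0.78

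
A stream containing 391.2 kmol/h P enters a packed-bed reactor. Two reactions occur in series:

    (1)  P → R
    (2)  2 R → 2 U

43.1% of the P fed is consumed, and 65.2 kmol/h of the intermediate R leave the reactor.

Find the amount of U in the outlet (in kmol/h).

Conversion of P: P consumed = 1ξ₁ = 0.431 × 391.2 → ξ₁ = 168.6 kmol/h.
R balance: n_R = 0 + 1ξ₁ − 2ξ₂ = 65.2 → ξ₂ = (1·168.6 − 65.2)/2 = 51.7 kmol/h.
Outlet amounts (n = n₀ + Σ ν·ξ):
  P: 391.2 − 1(168.6) = 222.6
  R: 0 + 1(168.6) − 2(51.7) = 65.2
  U: 0 + 2(51.7) = 103.4

103 kmol/h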